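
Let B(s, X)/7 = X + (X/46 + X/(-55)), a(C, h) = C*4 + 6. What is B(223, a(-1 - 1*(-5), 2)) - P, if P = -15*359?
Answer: 637048/115 ≈ 5539.5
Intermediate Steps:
a(C, h) = 6 + 4*C (a(C, h) = 4*C + 6 = 6 + 4*C)
P = -5385
B(s, X) = 17773*X/2530 (B(s, X) = 7*(X + (X/46 + X/(-55))) = 7*(X + (X*(1/46) + X*(-1/55))) = 7*(X + (X/46 - X/55)) = 7*(X + 9*X/2530) = 7*(2539*X/2530) = 17773*X/2530)
B(223, a(-1 - 1*(-5), 2)) - P = 17773*(6 + 4*(-1 - 1*(-5)))/2530 - 1*(-5385) = 17773*(6 + 4*(-1 + 5))/2530 + 5385 = 17773*(6 + 4*4)/2530 + 5385 = 17773*(6 + 16)/2530 + 5385 = (17773/2530)*22 + 5385 = 17773/115 + 5385 = 637048/115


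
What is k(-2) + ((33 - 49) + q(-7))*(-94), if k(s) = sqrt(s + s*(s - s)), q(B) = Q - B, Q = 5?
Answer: 376 + I*sqrt(2) ≈ 376.0 + 1.4142*I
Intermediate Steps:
q(B) = 5 - B
k(s) = sqrt(s) (k(s) = sqrt(s + s*0) = sqrt(s + 0) = sqrt(s))
k(-2) + ((33 - 49) + q(-7))*(-94) = sqrt(-2) + ((33 - 49) + (5 - 1*(-7)))*(-94) = I*sqrt(2) + (-16 + (5 + 7))*(-94) = I*sqrt(2) + (-16 + 12)*(-94) = I*sqrt(2) - 4*(-94) = I*sqrt(2) + 376 = 376 + I*sqrt(2)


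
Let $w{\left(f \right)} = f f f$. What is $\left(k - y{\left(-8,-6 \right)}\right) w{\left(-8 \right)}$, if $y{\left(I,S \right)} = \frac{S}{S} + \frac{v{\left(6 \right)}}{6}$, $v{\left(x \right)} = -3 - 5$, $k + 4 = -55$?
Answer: $\frac{90112}{3} \approx 30037.0$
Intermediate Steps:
$k = -59$ ($k = -4 - 55 = -59$)
$w{\left(f \right)} = f^{3}$ ($w{\left(f \right)} = f^{2} f = f^{3}$)
$v{\left(x \right)} = -8$
$y{\left(I,S \right)} = - \frac{1}{3}$ ($y{\left(I,S \right)} = \frac{S}{S} - \frac{8}{6} = 1 - \frac{4}{3} = - \frac{1}{3}$)
$\left(k - y{\left(-8,-6 \right)}\right) w{\left(-8 \right)} = \left(-59 - - \frac{1}{3}\right) \left(-8\right)^{3} = \left(-59 + \frac{1}{3}\right) \left(-512\right) = \left(- \frac{176}{3}\right) \left(-512\right) = \frac{90112}{3}$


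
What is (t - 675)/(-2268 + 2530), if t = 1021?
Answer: 173/131 ≈ 1.3206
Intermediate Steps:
(t - 675)/(-2268 + 2530) = (1021 - 675)/(-2268 + 2530) = 346/262 = 346*(1/262) = 173/131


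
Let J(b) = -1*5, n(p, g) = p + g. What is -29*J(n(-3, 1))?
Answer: 145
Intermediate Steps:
n(p, g) = g + p
J(b) = -5
-29*J(n(-3, 1)) = -29*(-5) = 145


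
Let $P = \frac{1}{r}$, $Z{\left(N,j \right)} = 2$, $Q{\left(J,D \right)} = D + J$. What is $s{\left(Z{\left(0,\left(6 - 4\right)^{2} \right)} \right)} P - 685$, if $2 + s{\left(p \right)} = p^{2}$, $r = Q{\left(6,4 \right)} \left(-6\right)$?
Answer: $- \frac{20551}{30} \approx -685.03$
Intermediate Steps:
$r = -60$ ($r = \left(4 + 6\right) \left(-6\right) = 10 \left(-6\right) = -60$)
$P = - \frac{1}{60}$ ($P = \frac{1}{-60} = - \frac{1}{60} \approx -0.016667$)
$s{\left(p \right)} = -2 + p^{2}$
$s{\left(Z{\left(0,\left(6 - 4\right)^{2} \right)} \right)} P - 685 = \left(-2 + 2^{2}\right) \left(- \frac{1}{60}\right) - 685 = \left(-2 + 4\right) \left(- \frac{1}{60}\right) - 685 = 2 \left(- \frac{1}{60}\right) - 685 = - \frac{1}{30} - 685 = - \frac{20551}{30}$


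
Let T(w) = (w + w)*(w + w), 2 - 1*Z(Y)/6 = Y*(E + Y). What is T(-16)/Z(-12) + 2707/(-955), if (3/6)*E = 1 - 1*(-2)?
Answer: -105743/20055 ≈ -5.2727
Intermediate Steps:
E = 6 (E = 2*(1 - 1*(-2)) = 2*(1 + 2) = 2*3 = 6)
Z(Y) = 12 - 6*Y*(6 + Y)
T(w) = 4*w**2 (T(w) = (2*w)*(2*w) = 4*w**2)
T(-16)/Z(-12) + 2707/(-955) = (4*(-16)**2)/(12 - 36*(-12) - 6*(-12)**2) + 2707/(-955) = (4*256)/(12 + 432 - 6*144) + 2707*(-1/955) = 1024/(12 + 432 - 864) - 2707/955 = 1024/(-420) - 2707/955 = 1024*(-1/420) - 2707/955 = -256/105 - 2707/955 = -105743/20055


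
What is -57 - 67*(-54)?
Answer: 3561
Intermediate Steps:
-57 - 67*(-54) = -57 + 3618 = 3561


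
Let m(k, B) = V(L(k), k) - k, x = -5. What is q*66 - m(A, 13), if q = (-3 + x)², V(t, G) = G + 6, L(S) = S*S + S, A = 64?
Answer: 4218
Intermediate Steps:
L(S) = S + S² (L(S) = S² + S = S + S²)
V(t, G) = 6 + G
m(k, B) = 6 (m(k, B) = (6 + k) - k = 6)
q = 64 (q = (-3 - 5)² = (-8)² = 64)
q*66 - m(A, 13) = 64*66 - 1*6 = 4224 - 6 = 4218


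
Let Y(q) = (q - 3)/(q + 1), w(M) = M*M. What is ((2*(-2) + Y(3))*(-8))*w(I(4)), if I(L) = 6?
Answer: 1152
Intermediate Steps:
w(M) = M**2
Y(q) = (-3 + q)/(1 + q)
((2*(-2) + Y(3))*(-8))*w(I(4)) = ((2*(-2) + (-3 + 3)/(1 + 3))*(-8))*6**2 = ((-4 + 0/4)*(-8))*36 = ((-4 + (1/4)*0)*(-8))*36 = ((-4 + 0)*(-8))*36 = -4*(-8)*36 = 32*36 = 1152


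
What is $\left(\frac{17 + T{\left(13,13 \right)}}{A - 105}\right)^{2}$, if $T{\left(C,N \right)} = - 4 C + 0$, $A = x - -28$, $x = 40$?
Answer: $\frac{1225}{1369} \approx 0.89481$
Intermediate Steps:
$A = 68$ ($A = 40 - -28 = 40 + 28 = 68$)
$T{\left(C,N \right)} = - 4 C$
$\left(\frac{17 + T{\left(13,13 \right)}}{A - 105}\right)^{2} = \left(\frac{17 - 52}{68 - 105}\right)^{2} = \left(\frac{17 - 52}{-37}\right)^{2} = \left(\left(-35\right) \left(- \frac{1}{37}\right)\right)^{2} = \left(\frac{35}{37}\right)^{2} = \frac{1225}{1369}$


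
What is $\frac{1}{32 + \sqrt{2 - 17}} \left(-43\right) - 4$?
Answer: $\frac{- 4 \sqrt{15} + 171 i}{\sqrt{15} - 32 i} \approx -5.3243 + 0.16029 i$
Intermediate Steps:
$\frac{1}{32 + \sqrt{2 - 17}} \left(-43\right) - 4 = \frac{1}{32 + \sqrt{-15}} \left(-43\right) - 4 = \frac{1}{32 + i \sqrt{15}} \left(-43\right) - 4 = - \frac{43}{32 + i \sqrt{15}} - 4 = -4 - \frac{43}{32 + i \sqrt{15}}$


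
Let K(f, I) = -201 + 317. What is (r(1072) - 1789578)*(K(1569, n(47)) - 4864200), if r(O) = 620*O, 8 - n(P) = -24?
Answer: 5471792926792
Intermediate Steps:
n(P) = 32 (n(P) = 8 - 1*(-24) = 8 + 24 = 32)
K(f, I) = 116
(r(1072) - 1789578)*(K(1569, n(47)) - 4864200) = (620*1072 - 1789578)*(116 - 4864200) = (664640 - 1789578)*(-4864084) = -1124938*(-4864084) = 5471792926792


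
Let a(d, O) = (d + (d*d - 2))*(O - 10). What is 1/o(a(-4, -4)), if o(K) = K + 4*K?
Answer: -1/700 ≈ -0.0014286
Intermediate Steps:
a(d, O) = (-10 + O)*(-2 + d + d²) (a(d, O) = (d + (d² - 2))*(-10 + O) = (d + (-2 + d²))*(-10 + O) = (-2 + d + d²)*(-10 + O) = (-10 + O)*(-2 + d + d²))
o(K) = 5*K
1/o(a(-4, -4)) = 1/(5*(20 - 10*(-4) - 10*(-4)² - 2*(-4) - 4*(-4) - 4*(-4)²)) = 1/(5*(20 + 40 - 10*16 + 8 + 16 - 4*16)) = 1/(5*(20 + 40 - 160 + 8 + 16 - 64)) = 1/(5*(-140)) = 1/(-700) = -1/700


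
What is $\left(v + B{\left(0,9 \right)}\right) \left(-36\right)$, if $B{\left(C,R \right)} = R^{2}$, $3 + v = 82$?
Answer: $-5760$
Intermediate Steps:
$v = 79$ ($v = -3 + 82 = 79$)
$\left(v + B{\left(0,9 \right)}\right) \left(-36\right) = \left(79 + 9^{2}\right) \left(-36\right) = \left(79 + 81\right) \left(-36\right) = 160 \left(-36\right) = -5760$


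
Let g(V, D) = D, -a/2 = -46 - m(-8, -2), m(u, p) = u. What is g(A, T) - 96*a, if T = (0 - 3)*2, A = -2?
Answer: -7302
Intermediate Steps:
T = -6 (T = -3*2 = -6)
a = 76 (a = -2*(-46 - 1*(-8)) = -2*(-46 + 8) = -2*(-38) = 76)
g(A, T) - 96*a = -6 - 96*76 = -6 - 7296 = -7302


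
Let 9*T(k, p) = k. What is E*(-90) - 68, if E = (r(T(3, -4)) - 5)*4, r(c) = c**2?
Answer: 1692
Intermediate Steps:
T(k, p) = k/9
E = -176/9 (E = (((1/9)*3)**2 - 5)*4 = ((1/3)**2 - 5)*4 = (1/9 - 5)*4 = -44/9*4 = -176/9 ≈ -19.556)
E*(-90) - 68 = -176/9*(-90) - 68 = 1760 - 68 = 1692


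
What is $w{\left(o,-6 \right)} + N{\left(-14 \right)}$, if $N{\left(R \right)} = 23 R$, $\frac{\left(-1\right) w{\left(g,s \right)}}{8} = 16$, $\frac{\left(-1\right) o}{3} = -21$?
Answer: $-450$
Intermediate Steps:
$o = 63$ ($o = \left(-3\right) \left(-21\right) = 63$)
$w{\left(g,s \right)} = -128$ ($w{\left(g,s \right)} = \left(-8\right) 16 = -128$)
$w{\left(o,-6 \right)} + N{\left(-14 \right)} = -128 + 23 \left(-14\right) = -128 - 322 = -450$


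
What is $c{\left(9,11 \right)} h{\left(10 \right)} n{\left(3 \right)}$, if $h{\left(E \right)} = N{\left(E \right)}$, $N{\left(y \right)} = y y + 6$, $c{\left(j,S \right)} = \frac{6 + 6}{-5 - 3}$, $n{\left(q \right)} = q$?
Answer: $-477$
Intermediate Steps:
$c{\left(j,S \right)} = - \frac{3}{2}$ ($c{\left(j,S \right)} = \frac{12}{-8} = 12 \left(- \frac{1}{8}\right) = - \frac{3}{2}$)
$N{\left(y \right)} = 6 + y^{2}$ ($N{\left(y \right)} = y^{2} + 6 = 6 + y^{2}$)
$h{\left(E \right)} = 6 + E^{2}$
$c{\left(9,11 \right)} h{\left(10 \right)} n{\left(3 \right)} = - \frac{3 \left(6 + 10^{2}\right)}{2} \cdot 3 = - \frac{3 \left(6 + 100\right)}{2} \cdot 3 = \left(- \frac{3}{2}\right) 106 \cdot 3 = \left(-159\right) 3 = -477$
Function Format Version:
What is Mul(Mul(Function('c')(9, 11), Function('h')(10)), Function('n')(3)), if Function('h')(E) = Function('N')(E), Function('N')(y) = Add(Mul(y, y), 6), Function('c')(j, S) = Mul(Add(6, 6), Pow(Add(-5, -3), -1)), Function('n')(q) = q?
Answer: -477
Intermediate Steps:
Function('c')(j, S) = Rational(-3, 2) (Function('c')(j, S) = Mul(12, Pow(-8, -1)) = Mul(12, Rational(-1, 8)) = Rational(-3, 2))
Function('N')(y) = Add(6, Pow(y, 2)) (Function('N')(y) = Add(Pow(y, 2), 6) = Add(6, Pow(y, 2)))
Function('h')(E) = Add(6, Pow(E, 2))
Mul(Mul(Function('c')(9, 11), Function('h')(10)), Function('n')(3)) = Mul(Mul(Rational(-3, 2), Add(6, Pow(10, 2))), 3) = Mul(Mul(Rational(-3, 2), Add(6, 100)), 3) = Mul(Mul(Rational(-3, 2), 106), 3) = Mul(-159, 3) = -477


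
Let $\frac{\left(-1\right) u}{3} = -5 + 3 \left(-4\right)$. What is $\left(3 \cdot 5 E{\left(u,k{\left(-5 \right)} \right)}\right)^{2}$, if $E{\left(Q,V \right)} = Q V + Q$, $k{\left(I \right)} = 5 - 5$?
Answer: $585225$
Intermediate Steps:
$k{\left(I \right)} = 0$
$u = 51$ ($u = - 3 \left(-5 + 3 \left(-4\right)\right) = - 3 \left(-5 - 12\right) = \left(-3\right) \left(-17\right) = 51$)
$E{\left(Q,V \right)} = Q + Q V$
$\left(3 \cdot 5 E{\left(u,k{\left(-5 \right)} \right)}\right)^{2} = \left(3 \cdot 5 \cdot 51 \left(1 + 0\right)\right)^{2} = \left(15 \cdot 51 \cdot 1\right)^{2} = \left(15 \cdot 51\right)^{2} = 765^{2} = 585225$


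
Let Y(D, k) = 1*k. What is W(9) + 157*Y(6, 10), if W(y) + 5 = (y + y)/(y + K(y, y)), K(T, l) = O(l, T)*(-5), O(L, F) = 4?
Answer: 17197/11 ≈ 1563.4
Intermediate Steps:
Y(D, k) = k
K(T, l) = -20 (K(T, l) = 4*(-5) = -20)
W(y) = -5 + 2*y/(-20 + y) (W(y) = -5 + (y + y)/(y - 20) = -5 + (2*y)/(-20 + y) = -5 + 2*y/(-20 + y))
W(9) + 157*Y(6, 10) = (100 - 3*9)/(-20 + 9) + 157*10 = (100 - 27)/(-11) + 1570 = -1/11*73 + 1570 = -73/11 + 1570 = 17197/11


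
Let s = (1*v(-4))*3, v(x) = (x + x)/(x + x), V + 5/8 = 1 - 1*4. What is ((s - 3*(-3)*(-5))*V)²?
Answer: 370881/16 ≈ 23180.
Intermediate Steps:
V = -29/8 (V = -5/8 + (1 - 1*4) = -5/8 + (1 - 4) = -5/8 - 3 = -29/8 ≈ -3.6250)
v(x) = 1 (v(x) = (2*x)/((2*x)) = (2*x)*(1/(2*x)) = 1)
s = 3 (s = (1*1)*3 = 1*3 = 3)
((s - 3*(-3)*(-5))*V)² = ((3 - 3*(-3)*(-5))*(-29/8))² = ((3 + 9*(-5))*(-29/8))² = ((3 - 45)*(-29/8))² = (-42*(-29/8))² = (609/4)² = 370881/16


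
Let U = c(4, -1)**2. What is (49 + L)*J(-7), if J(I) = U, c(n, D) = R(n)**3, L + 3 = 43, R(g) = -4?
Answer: 364544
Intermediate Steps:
L = 40 (L = -3 + 43 = 40)
c(n, D) = -64 (c(n, D) = (-4)**3 = -64)
U = 4096 (U = (-64)**2 = 4096)
J(I) = 4096
(49 + L)*J(-7) = (49 + 40)*4096 = 89*4096 = 364544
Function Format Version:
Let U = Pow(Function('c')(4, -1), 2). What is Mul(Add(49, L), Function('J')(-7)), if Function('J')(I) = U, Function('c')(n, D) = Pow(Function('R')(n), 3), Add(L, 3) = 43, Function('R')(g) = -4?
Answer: 364544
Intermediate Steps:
L = 40 (L = Add(-3, 43) = 40)
Function('c')(n, D) = -64 (Function('c')(n, D) = Pow(-4, 3) = -64)
U = 4096 (U = Pow(-64, 2) = 4096)
Function('J')(I) = 4096
Mul(Add(49, L), Function('J')(-7)) = Mul(Add(49, 40), 4096) = Mul(89, 4096) = 364544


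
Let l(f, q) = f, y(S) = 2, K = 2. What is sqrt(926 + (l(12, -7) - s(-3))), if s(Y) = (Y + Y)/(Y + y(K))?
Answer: 2*sqrt(233) ≈ 30.529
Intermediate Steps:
s(Y) = 2*Y/(2 + Y) (s(Y) = (Y + Y)/(Y + 2) = (2*Y)/(2 + Y) = 2*Y/(2 + Y))
sqrt(926 + (l(12, -7) - s(-3))) = sqrt(926 + (12 - 2*(-3)/(2 - 3))) = sqrt(926 + (12 - 2*(-3)/(-1))) = sqrt(926 + (12 - 2*(-3)*(-1))) = sqrt(926 + (12 - 1*6)) = sqrt(926 + (12 - 6)) = sqrt(926 + 6) = sqrt(932) = 2*sqrt(233)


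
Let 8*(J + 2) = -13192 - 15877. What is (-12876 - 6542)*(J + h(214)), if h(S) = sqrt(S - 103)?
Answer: 282386265/4 - 19418*sqrt(111) ≈ 7.0392e+7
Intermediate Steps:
h(S) = sqrt(-103 + S)
J = -29085/8 (J = -2 + (-13192 - 15877)/8 = -2 + (1/8)*(-29069) = -2 - 29069/8 = -29085/8 ≈ -3635.6)
(-12876 - 6542)*(J + h(214)) = (-12876 - 6542)*(-29085/8 + sqrt(-103 + 214)) = -19418*(-29085/8 + sqrt(111)) = 282386265/4 - 19418*sqrt(111)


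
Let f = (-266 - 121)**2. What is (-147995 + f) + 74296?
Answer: 76070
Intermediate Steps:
f = 149769 (f = (-387)**2 = 149769)
(-147995 + f) + 74296 = (-147995 + 149769) + 74296 = 1774 + 74296 = 76070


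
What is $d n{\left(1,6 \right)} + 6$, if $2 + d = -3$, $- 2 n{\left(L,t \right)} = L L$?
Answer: $\frac{17}{2} \approx 8.5$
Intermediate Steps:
$n{\left(L,t \right)} = - \frac{L^{2}}{2}$ ($n{\left(L,t \right)} = - \frac{L L}{2} = - \frac{L^{2}}{2}$)
$d = -5$ ($d = -2 - 3 = -5$)
$d n{\left(1,6 \right)} + 6 = - 5 \left(- \frac{1^{2}}{2}\right) + 6 = - 5 \left(\left(- \frac{1}{2}\right) 1\right) + 6 = \left(-5\right) \left(- \frac{1}{2}\right) + 6 = \frac{5}{2} + 6 = \frac{17}{2}$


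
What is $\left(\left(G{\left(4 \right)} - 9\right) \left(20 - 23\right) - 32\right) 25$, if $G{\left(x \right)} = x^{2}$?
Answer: $-1325$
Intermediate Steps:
$\left(\left(G{\left(4 \right)} - 9\right) \left(20 - 23\right) - 32\right) 25 = \left(\left(4^{2} - 9\right) \left(20 - 23\right) - 32\right) 25 = \left(\left(16 - 9\right) \left(-3\right) - 32\right) 25 = \left(7 \left(-3\right) - 32\right) 25 = \left(-21 - 32\right) 25 = \left(-53\right) 25 = -1325$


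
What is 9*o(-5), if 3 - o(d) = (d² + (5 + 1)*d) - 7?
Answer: 135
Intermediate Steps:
o(d) = 10 - d² - 6*d (o(d) = 3 - ((d² + (5 + 1)*d) - 7) = 3 - ((d² + 6*d) - 7) = 3 - (-7 + d² + 6*d) = 3 + (7 - d² - 6*d) = 10 - d² - 6*d)
9*o(-5) = 9*(10 - 1*(-5)² - 6*(-5)) = 9*(10 - 1*25 + 30) = 9*(10 - 25 + 30) = 9*15 = 135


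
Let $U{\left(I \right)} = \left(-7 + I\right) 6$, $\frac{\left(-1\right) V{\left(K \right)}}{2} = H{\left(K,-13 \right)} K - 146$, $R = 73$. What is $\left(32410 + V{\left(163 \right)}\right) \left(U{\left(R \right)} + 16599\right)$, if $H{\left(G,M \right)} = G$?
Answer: $-347309820$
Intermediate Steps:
$V{\left(K \right)} = 292 - 2 K^{2}$ ($V{\left(K \right)} = - 2 \left(K K - 146\right) = - 2 \left(K^{2} - 146\right) = - 2 \left(-146 + K^{2}\right) = 292 - 2 K^{2}$)
$U{\left(I \right)} = -42 + 6 I$
$\left(32410 + V{\left(163 \right)}\right) \left(U{\left(R \right)} + 16599\right) = \left(32410 + \left(292 - 2 \cdot 163^{2}\right)\right) \left(\left(-42 + 6 \cdot 73\right) + 16599\right) = \left(32410 + \left(292 - 53138\right)\right) \left(\left(-42 + 438\right) + 16599\right) = \left(32410 + \left(292 - 53138\right)\right) \left(396 + 16599\right) = \left(32410 - 52846\right) 16995 = \left(-20436\right) 16995 = -347309820$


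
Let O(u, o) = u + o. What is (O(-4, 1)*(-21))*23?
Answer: 1449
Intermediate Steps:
O(u, o) = o + u
(O(-4, 1)*(-21))*23 = ((1 - 4)*(-21))*23 = -3*(-21)*23 = 63*23 = 1449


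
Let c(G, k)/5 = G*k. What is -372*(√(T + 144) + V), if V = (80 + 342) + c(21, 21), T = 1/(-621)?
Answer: -977244 - 124*√6170187/69 ≈ -9.8171e+5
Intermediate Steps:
T = -1/621 ≈ -0.0016103
c(G, k) = 5*G*k (c(G, k) = 5*(G*k) = 5*G*k)
V = 2627 (V = (80 + 342) + 5*21*21 = 422 + 2205 = 2627)
-372*(√(T + 144) + V) = -372*(√(-1/621 + 144) + 2627) = -372*(√(89423/621) + 2627) = -372*(√6170187/207 + 2627) = -372*(2627 + √6170187/207) = -977244 - 124*√6170187/69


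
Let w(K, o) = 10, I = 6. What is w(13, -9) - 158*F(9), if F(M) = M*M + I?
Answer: -13736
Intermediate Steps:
F(M) = 6 + M² (F(M) = M*M + 6 = M² + 6 = 6 + M²)
w(13, -9) - 158*F(9) = 10 - 158*(6 + 9²) = 10 - 158*(6 + 81) = 10 - 158*87 = 10 - 13746 = -13736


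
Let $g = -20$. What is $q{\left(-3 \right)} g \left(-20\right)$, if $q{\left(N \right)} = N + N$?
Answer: $-2400$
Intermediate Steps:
$q{\left(N \right)} = 2 N$
$q{\left(-3 \right)} g \left(-20\right) = 2 \left(-3\right) \left(-20\right) \left(-20\right) = \left(-6\right) \left(-20\right) \left(-20\right) = 120 \left(-20\right) = -2400$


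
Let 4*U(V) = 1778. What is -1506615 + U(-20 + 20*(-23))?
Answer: -3012341/2 ≈ -1.5062e+6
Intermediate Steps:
U(V) = 889/2 (U(V) = (¼)*1778 = 889/2)
-1506615 + U(-20 + 20*(-23)) = -1506615 + 889/2 = -3012341/2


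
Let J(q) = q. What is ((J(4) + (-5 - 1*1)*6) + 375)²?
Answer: 117649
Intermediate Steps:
((J(4) + (-5 - 1*1)*6) + 375)² = ((4 + (-5 - 1*1)*6) + 375)² = ((4 + (-5 - 1)*6) + 375)² = ((4 - 6*6) + 375)² = ((4 - 36) + 375)² = (-32 + 375)² = 343² = 117649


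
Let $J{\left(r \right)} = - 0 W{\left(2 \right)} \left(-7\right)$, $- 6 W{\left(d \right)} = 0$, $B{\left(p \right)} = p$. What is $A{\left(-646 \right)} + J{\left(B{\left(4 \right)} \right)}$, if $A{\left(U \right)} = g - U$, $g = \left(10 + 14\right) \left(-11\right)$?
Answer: $382$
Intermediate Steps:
$W{\left(d \right)} = 0$ ($W{\left(d \right)} = \left(- \frac{1}{6}\right) 0 = 0$)
$g = -264$ ($g = 24 \left(-11\right) = -264$)
$A{\left(U \right)} = -264 - U$
$J{\left(r \right)} = 0$ ($J{\left(r \right)} = - 0 \cdot 0 \left(-7\right) = - 0 \left(-7\right) = \left(-1\right) 0 = 0$)
$A{\left(-646 \right)} + J{\left(B{\left(4 \right)} \right)} = \left(-264 - -646\right) + 0 = \left(-264 + 646\right) + 0 = 382 + 0 = 382$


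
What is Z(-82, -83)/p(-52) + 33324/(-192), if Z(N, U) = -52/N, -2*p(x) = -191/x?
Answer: -21789951/125296 ≈ -173.91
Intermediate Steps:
p(x) = 191/(2*x) (p(x) = -(-191)/(2*x) = 191/(2*x))
Z(-82, -83)/p(-52) + 33324/(-192) = (-52/(-82))/(((191/2)/(-52))) + 33324/(-192) = (-52*(-1/82))/(((191/2)*(-1/52))) + 33324*(-1/192) = 26/(41*(-191/104)) - 2777/16 = (26/41)*(-104/191) - 2777/16 = -2704/7831 - 2777/16 = -21789951/125296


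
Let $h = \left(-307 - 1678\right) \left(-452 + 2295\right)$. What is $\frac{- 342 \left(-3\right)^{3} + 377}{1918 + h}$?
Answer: $- \frac{9611}{3656437} \approx -0.0026285$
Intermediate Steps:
$h = -3658355$ ($h = \left(-1985\right) 1843 = -3658355$)
$\frac{- 342 \left(-3\right)^{3} + 377}{1918 + h} = \frac{- 342 \left(-3\right)^{3} + 377}{1918 - 3658355} = \frac{\left(-342\right) \left(-27\right) + 377}{-3656437} = \left(9234 + 377\right) \left(- \frac{1}{3656437}\right) = 9611 \left(- \frac{1}{3656437}\right) = - \frac{9611}{3656437}$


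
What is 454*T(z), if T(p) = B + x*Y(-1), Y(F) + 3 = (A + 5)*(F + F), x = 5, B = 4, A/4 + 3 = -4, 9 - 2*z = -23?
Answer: 99426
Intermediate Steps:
z = 16 (z = 9/2 - ½*(-23) = 9/2 + 23/2 = 16)
A = -28 (A = -12 + 4*(-4) = -12 - 16 = -28)
Y(F) = -3 - 46*F (Y(F) = -3 + (-28 + 5)*(F + F) = -3 - 46*F)
T(p) = 219 (T(p) = 4 + 5*(-3 - 46*(-1)) = 4 + 5*(-3 + 46) = 4 + 5*43 = 4 + 215 = 219)
454*T(z) = 454*219 = 99426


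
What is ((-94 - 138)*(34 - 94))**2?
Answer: 193766400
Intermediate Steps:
((-94 - 138)*(34 - 94))**2 = (-232*(-60))**2 = 13920**2 = 193766400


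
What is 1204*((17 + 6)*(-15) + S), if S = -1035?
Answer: -1661520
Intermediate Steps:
1204*((17 + 6)*(-15) + S) = 1204*((17 + 6)*(-15) - 1035) = 1204*(23*(-15) - 1035) = 1204*(-345 - 1035) = 1204*(-1380) = -1661520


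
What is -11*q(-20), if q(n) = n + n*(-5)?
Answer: -880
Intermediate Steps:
q(n) = -4*n (q(n) = n - 5*n = -4*n)
-11*q(-20) = -(-44)*(-20) = -11*80 = -880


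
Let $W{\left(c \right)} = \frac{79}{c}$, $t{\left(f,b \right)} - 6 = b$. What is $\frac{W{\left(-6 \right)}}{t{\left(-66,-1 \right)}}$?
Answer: $- \frac{79}{30} \approx -2.6333$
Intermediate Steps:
$t{\left(f,b \right)} = 6 + b$
$\frac{W{\left(-6 \right)}}{t{\left(-66,-1 \right)}} = \frac{79 \frac{1}{-6}}{6 - 1} = \frac{79 \left(- \frac{1}{6}\right)}{5} = \left(- \frac{79}{6}\right) \frac{1}{5} = - \frac{79}{30}$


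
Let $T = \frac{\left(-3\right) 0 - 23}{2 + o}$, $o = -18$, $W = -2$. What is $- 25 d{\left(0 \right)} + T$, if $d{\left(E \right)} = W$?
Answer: $\frac{823}{16} \approx 51.438$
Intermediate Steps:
$T = \frac{23}{16}$ ($T = \frac{\left(-3\right) 0 - 23}{2 - 18} = \frac{0 - 23}{-16} = \left(-23\right) \left(- \frac{1}{16}\right) = \frac{23}{16} \approx 1.4375$)
$d{\left(E \right)} = -2$
$- 25 d{\left(0 \right)} + T = \left(-25\right) \left(-2\right) + \frac{23}{16} = 50 + \frac{23}{16} = \frac{823}{16}$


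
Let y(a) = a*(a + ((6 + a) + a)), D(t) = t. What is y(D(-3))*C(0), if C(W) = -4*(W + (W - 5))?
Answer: 180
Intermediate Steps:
y(a) = a*(6 + 3*a) (y(a) = a*(a + (6 + 2*a)) = a*(6 + 3*a))
C(W) = 20 - 8*W (C(W) = -4*(W + (-5 + W)) = -4*(-5 + 2*W) = 20 - 8*W)
y(D(-3))*C(0) = (3*(-3)*(2 - 3))*(20 - 8*0) = (3*(-3)*(-1))*(20 + 0) = 9*20 = 180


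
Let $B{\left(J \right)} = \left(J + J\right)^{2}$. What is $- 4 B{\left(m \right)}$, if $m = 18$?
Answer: $-5184$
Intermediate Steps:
$B{\left(J \right)} = 4 J^{2}$ ($B{\left(J \right)} = \left(2 J\right)^{2} = 4 J^{2}$)
$- 4 B{\left(m \right)} = - 4 \cdot 4 \cdot 18^{2} = - 4 \cdot 4 \cdot 324 = \left(-4\right) 1296 = -5184$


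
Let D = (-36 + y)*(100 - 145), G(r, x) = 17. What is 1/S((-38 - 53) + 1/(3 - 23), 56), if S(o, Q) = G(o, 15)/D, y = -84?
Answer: 5400/17 ≈ 317.65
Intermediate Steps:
D = 5400 (D = (-36 - 84)*(100 - 145) = -120*(-45) = 5400)
S(o, Q) = 17/5400
1/S((-38 - 53) + 1/(3 - 23), 56) = 1/(17/5400) = 5400/17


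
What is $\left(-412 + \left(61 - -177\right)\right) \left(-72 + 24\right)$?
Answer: $8352$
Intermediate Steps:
$\left(-412 + \left(61 - -177\right)\right) \left(-72 + 24\right) = \left(-412 + \left(61 + 177\right)\right) \left(-48\right) = \left(-412 + 238\right) \left(-48\right) = \left(-174\right) \left(-48\right) = 8352$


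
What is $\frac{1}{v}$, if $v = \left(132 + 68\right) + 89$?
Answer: $\frac{1}{289} \approx 0.0034602$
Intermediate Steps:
$v = 289$ ($v = 200 + 89 = 289$)
$\frac{1}{v} = \frac{1}{289}$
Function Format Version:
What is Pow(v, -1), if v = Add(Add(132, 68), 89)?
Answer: Rational(1, 289) ≈ 0.0034602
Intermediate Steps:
v = 289 (v = Add(200, 89) = 289)
Pow(v, -1) = Pow(289, -1) = Rational(1, 289)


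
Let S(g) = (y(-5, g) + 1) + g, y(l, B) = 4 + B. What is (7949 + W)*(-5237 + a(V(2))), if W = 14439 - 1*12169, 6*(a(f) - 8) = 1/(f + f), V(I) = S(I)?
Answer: -5770986089/108 ≈ -5.3435e+7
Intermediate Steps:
S(g) = 5 + 2*g (S(g) = ((4 + g) + 1) + g = (5 + g) + g = 5 + 2*g)
V(I) = 5 + 2*I
a(f) = 8 + 1/(12*f) (a(f) = 8 + 1/(6*(f + f)) = 8 + 1/(6*((2*f))) = 8 + (1/(2*f))/6 = 8 + 1/(12*f))
W = 2270 (W = 14439 - 12169 = 2270)
(7949 + W)*(-5237 + a(V(2))) = (7949 + 2270)*(-5237 + (8 + 1/(12*(5 + 2*2)))) = 10219*(-5237 + (8 + 1/(12*(5 + 4)))) = 10219*(-5237 + (8 + (1/12)/9)) = 10219*(-5237 + (8 + (1/12)*(⅑))) = 10219*(-5237 + (8 + 1/108)) = 10219*(-5237 + 865/108) = 10219*(-564731/108) = -5770986089/108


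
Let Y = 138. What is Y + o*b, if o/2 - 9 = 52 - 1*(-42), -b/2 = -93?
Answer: 38454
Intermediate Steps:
b = 186 (b = -2*(-93) = 186)
o = 206 (o = 18 + 2*(52 - 1*(-42)) = 18 + 2*(52 + 42) = 18 + 2*94 = 18 + 188 = 206)
Y + o*b = 138 + 206*186 = 138 + 38316 = 38454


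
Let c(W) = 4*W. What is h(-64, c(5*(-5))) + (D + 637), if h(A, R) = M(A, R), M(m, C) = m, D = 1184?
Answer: 1757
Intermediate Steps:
h(A, R) = A
h(-64, c(5*(-5))) + (D + 637) = -64 + (1184 + 637) = -64 + 1821 = 1757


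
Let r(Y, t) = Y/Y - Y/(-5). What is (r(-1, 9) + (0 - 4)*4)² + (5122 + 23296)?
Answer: 716226/25 ≈ 28649.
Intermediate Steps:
r(Y, t) = 1 + Y/5 (r(Y, t) = 1 - Y*(-⅕) = 1 + Y/5)
(r(-1, 9) + (0 - 4)*4)² + (5122 + 23296) = ((1 + (⅕)*(-1)) + (0 - 4)*4)² + (5122 + 23296) = ((1 - ⅕) - 4*4)² + 28418 = (⅘ - 16)² + 28418 = (-76/5)² + 28418 = 5776/25 + 28418 = 716226/25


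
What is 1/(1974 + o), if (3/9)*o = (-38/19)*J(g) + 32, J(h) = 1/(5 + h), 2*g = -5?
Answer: 5/10338 ≈ 0.00048365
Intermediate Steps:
g = -5/2 (g = (½)*(-5) = -5/2 ≈ -2.5000)
o = 468/5 (o = 3*((-38/19)/(5 - 5/2) + 32) = 3*((-38*1/19)/(5/2) + 32) = 3*(-2*⅖ + 32) = 3*(-⅘ + 32) = 3*(156/5) = 468/5 ≈ 93.600)
1/(1974 + o) = 1/(1974 + 468/5) = 1/(10338/5) = 5/10338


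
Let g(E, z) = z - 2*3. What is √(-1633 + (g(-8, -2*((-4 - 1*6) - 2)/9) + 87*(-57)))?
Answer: I*√59358/3 ≈ 81.212*I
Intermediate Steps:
g(E, z) = -6 + z (g(E, z) = z - 6 = -6 + z)
√(-1633 + (g(-8, -2*((-4 - 1*6) - 2)/9) + 87*(-57))) = √(-1633 + ((-6 - 2*((-4 - 1*6) - 2)/9) + 87*(-57))) = √(-1633 + ((-6 - 2*((-4 - 6) - 2)*(⅑)) - 4959)) = √(-1633 + ((-6 - 2*(-10 - 2)*(⅑)) - 4959)) = √(-1633 + ((-6 - 2*(-12)*(⅑)) - 4959)) = √(-1633 + ((-6 + 24*(⅑)) - 4959)) = √(-1633 + ((-6 + 8/3) - 4959)) = √(-1633 + (-10/3 - 4959)) = √(-1633 - 14887/3) = √(-19786/3) = I*√59358/3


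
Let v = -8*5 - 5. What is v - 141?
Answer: -186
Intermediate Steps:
v = -45 (v = -40 - 5 = -45)
v - 141 = -45 - 141 = -186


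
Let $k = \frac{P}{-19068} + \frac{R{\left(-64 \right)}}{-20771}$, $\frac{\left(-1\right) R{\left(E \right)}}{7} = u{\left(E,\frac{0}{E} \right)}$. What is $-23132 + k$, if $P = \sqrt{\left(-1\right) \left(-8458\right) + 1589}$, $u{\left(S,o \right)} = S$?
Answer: $- \frac{480475220}{20771} - \frac{\sqrt{10047}}{19068} \approx -23132.0$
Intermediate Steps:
$R{\left(E \right)} = - 7 E$
$P = \sqrt{10047}$ ($P = \sqrt{8458 + 1589} = \sqrt{10047} \approx 100.23$)
$k = - \frac{448}{20771} - \frac{\sqrt{10047}}{19068}$ ($k = \frac{\sqrt{10047}}{-19068} + \frac{\left(-7\right) \left(-64\right)}{-20771} = \sqrt{10047} \left(- \frac{1}{19068}\right) + 448 \left(- \frac{1}{20771}\right) = - \frac{\sqrt{10047}}{19068} - \frac{448}{20771} = - \frac{448}{20771} - \frac{\sqrt{10047}}{19068} \approx -0.026825$)
$-23132 + k = -23132 - \left(\frac{448}{20771} + \frac{\sqrt{10047}}{19068}\right) = - \frac{480475220}{20771} - \frac{\sqrt{10047}}{19068}$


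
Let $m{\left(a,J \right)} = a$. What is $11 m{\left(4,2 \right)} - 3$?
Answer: $41$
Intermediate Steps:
$11 m{\left(4,2 \right)} - 3 = 11 \cdot 4 - 3 = 44 - 3 = 41$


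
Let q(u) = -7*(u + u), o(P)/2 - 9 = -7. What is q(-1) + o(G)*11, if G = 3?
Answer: 58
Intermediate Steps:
o(P) = 4 (o(P) = 18 + 2*(-7) = 18 - 14 = 4)
q(u) = -14*u
q(-1) + o(G)*11 = -14*(-1) + 4*11 = 14 + 44 = 58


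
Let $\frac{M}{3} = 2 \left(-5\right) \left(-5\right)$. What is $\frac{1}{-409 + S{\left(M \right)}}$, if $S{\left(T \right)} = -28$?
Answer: $- \frac{1}{437} \approx -0.0022883$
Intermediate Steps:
$M = 150$ ($M = 3 \cdot 2 \left(-5\right) \left(-5\right) = 3 \left(\left(-10\right) \left(-5\right)\right) = 3 \cdot 50 = 150$)
$\frac{1}{-409 + S{\left(M \right)}} = \frac{1}{-409 - 28} = \frac{1}{-437} = - \frac{1}{437}$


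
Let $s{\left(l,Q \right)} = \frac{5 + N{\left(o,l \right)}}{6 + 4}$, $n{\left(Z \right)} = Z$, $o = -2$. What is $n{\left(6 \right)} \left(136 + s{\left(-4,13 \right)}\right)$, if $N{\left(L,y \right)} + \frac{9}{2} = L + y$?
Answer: $\frac{8127}{10} \approx 812.7$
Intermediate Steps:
$N{\left(L,y \right)} = - \frac{9}{2} + L + y$ ($N{\left(L,y \right)} = - \frac{9}{2} + \left(L + y\right) = - \frac{9}{2} + L + y$)
$s{\left(l,Q \right)} = - \frac{3}{20} + \frac{l}{10}$ ($s{\left(l,Q \right)} = \frac{5 - \left(\frac{13}{2} - l\right)}{6 + 4} = \frac{5 + \left(- \frac{13}{2} + l\right)}{10} = \left(- \frac{3}{2} + l\right) \frac{1}{10} = - \frac{3}{20} + \frac{l}{10}$)
$n{\left(6 \right)} \left(136 + s{\left(-4,13 \right)}\right) = 6 \left(136 + \left(- \frac{3}{20} + \frac{1}{10} \left(-4\right)\right)\right) = 6 \left(136 - \frac{11}{20}\right) = 6 \cdot \frac{2709}{20} = \frac{8127}{10}$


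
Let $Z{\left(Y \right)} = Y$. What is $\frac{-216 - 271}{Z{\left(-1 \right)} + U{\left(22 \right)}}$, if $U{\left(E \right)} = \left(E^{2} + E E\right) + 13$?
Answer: $- \frac{487}{980} \approx -0.49694$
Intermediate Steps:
$U{\left(E \right)} = 13 + 2 E^{2}$ ($U{\left(E \right)} = \left(E^{2} + E^{2}\right) + 13 = 2 E^{2} + 13 = 13 + 2 E^{2}$)
$\frac{-216 - 271}{Z{\left(-1 \right)} + U{\left(22 \right)}} = \frac{-216 - 271}{-1 + \left(13 + 2 \cdot 22^{2}\right)} = - \frac{487}{-1 + \left(13 + 2 \cdot 484\right)} = - \frac{487}{-1 + \left(13 + 968\right)} = - \frac{487}{-1 + 981} = - \frac{487}{980}$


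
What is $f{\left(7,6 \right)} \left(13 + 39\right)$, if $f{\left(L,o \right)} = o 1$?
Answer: $312$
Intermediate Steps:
$f{\left(L,o \right)} = o$
$f{\left(7,6 \right)} \left(13 + 39\right) = 6 \left(13 + 39\right) = 6 \cdot 52 = 312$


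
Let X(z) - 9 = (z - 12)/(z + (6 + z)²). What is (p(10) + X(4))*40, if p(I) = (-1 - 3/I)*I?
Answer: -2120/13 ≈ -163.08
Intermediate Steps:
p(I) = I*(-1 - 3/I)
X(z) = 9 + (-12 + z)/(z + (6 + z)²) (X(z) = 9 + (z - 12)/(z + (6 + z)²) = 9 + (-12 + z)/(z + (6 + z)²))
(p(10) + X(4))*40 = ((-3 - 1*10) + (-12 + 9*(6 + 4)² + 10*4)/(4 + (6 + 4)²))*40 = ((-3 - 10) + (-12 + 9*10² + 40)/(4 + 10²))*40 = (-13 + (-12 + 9*100 + 40)/(4 + 100))*40 = (-13 + (-12 + 900 + 40)/104)*40 = (-13 + (1/104)*928)*40 = (-13 + 116/13)*40 = -53/13*40 = -2120/13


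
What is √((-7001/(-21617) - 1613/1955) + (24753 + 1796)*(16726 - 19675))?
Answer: I*√139832238922957484673735/42261235 ≈ 8848.3*I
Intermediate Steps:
√((-7001/(-21617) - 1613/1955) + (24753 + 1796)*(16726 - 19675)) = √((-7001*(-1/21617) - 1613*1/1955) + 26549*(-2949)) = √((7001/21617 - 1613/1955) - 78293001) = √(-21181266/42261235 - 78293001) = √(-3308758935297501/42261235) = I*√139832238922957484673735/42261235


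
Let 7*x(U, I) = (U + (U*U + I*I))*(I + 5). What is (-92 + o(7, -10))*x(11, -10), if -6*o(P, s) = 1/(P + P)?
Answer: 2241410/147 ≈ 15248.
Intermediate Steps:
o(P, s) = -1/(12*P) (o(P, s) = -1/(6*(P + P)) = -1/(2*P)/6 = -1/(12*P))
x(U, I) = (5 + I)*(U + I² + U²)/7 (x(U, I) = ((U + (U*U + I*I))*(I + 5))/7 = ((U + (U² + I²))*(5 + I))/7 = ((U + (I² + U²))*(5 + I))/7 = ((U + I² + U²)*(5 + I))/7 = ((5 + I)*(U + I² + U²))/7 = (5 + I)*(U + I² + U²)/7)
(-92 + o(7, -10))*x(11, -10) = (-92 - 1/12/7)*((⅐)*(-10)³ + (5/7)*11 + (5/7)*(-10)² + (5/7)*11² + (⅐)*(-10)*11 + (⅐)*(-10)*11²) = (-92 - 1/12*⅐)*((⅐)*(-1000) + 55/7 + (5/7)*100 + (5/7)*121 - 110/7 + (⅐)*(-10)*121) = (-92 - 1/84)*(-1000/7 + 55/7 + 500/7 + 605/7 - 110/7 - 1210/7) = -7729/84*(-1160/7) = 2241410/147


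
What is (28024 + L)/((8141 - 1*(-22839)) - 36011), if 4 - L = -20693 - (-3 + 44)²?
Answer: -50402/5031 ≈ -10.018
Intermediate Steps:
L = 22378 (L = 4 - (-20693 - (-3 + 44)²) = 4 - (-20693 - 1*41²) = 4 - (-20693 - 1*1681) = 4 - (-20693 - 1681) = 4 - 1*(-22374) = 4 + 22374 = 22378)
(28024 + L)/((8141 - 1*(-22839)) - 36011) = (28024 + 22378)/((8141 - 1*(-22839)) - 36011) = 50402/((8141 + 22839) - 36011) = 50402/(30980 - 36011) = 50402/(-5031) = 50402*(-1/5031) = -50402/5031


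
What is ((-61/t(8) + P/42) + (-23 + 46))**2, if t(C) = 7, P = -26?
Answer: 1681/9 ≈ 186.78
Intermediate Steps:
((-61/t(8) + P/42) + (-23 + 46))**2 = ((-61/7 - 26/42) + (-23 + 46))**2 = ((-61*1/7 - 26*1/42) + 23)**2 = ((-61/7 - 13/21) + 23)**2 = (-28/3 + 23)**2 = (41/3)**2 = 1681/9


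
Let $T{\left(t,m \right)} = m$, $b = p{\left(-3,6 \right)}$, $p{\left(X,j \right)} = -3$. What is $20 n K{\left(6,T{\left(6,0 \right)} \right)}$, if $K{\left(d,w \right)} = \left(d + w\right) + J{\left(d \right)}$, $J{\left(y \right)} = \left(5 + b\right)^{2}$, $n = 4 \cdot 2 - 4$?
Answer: $800$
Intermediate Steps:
$b = -3$
$n = 4$ ($n = 8 - 4 = 4$)
$J{\left(y \right)} = 4$ ($J{\left(y \right)} = \left(5 - 3\right)^{2} = 2^{2} = 4$)
$K{\left(d,w \right)} = 4 + d + w$ ($K{\left(d,w \right)} = \left(d + w\right) + 4 = 4 + d + w$)
$20 n K{\left(6,T{\left(6,0 \right)} \right)} = 20 \cdot 4 \left(4 + 6 + 0\right) = 80 \cdot 10 = 800$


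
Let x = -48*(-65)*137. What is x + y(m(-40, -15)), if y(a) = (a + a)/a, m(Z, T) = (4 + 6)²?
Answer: 427442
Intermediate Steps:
m(Z, T) = 100 (m(Z, T) = 10² = 100)
y(a) = 2 (y(a) = (2*a)/a = 2)
x = 427440 (x = 3120*137 = 427440)
x + y(m(-40, -15)) = 427440 + 2 = 427442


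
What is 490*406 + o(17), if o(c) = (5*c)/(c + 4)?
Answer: 4177825/21 ≈ 1.9894e+5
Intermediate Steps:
o(c) = 5*c/(4 + c) (o(c) = (5*c)/(4 + c) = 5*c/(4 + c))
490*406 + o(17) = 490*406 + 5*17/(4 + 17) = 198940 + 5*17/21 = 198940 + 5*17*(1/21) = 198940 + 85/21 = 4177825/21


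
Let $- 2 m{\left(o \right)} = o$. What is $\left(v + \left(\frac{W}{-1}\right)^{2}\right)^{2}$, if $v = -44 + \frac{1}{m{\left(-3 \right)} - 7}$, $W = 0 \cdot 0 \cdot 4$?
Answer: $\frac{236196}{121} \approx 1952.0$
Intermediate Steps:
$m{\left(o \right)} = - \frac{o}{2}$
$W = 0$ ($W = 0 \cdot 4 = 0$)
$v = - \frac{486}{11}$ ($v = -44 + \frac{1}{\left(- \frac{1}{2}\right) \left(-3\right) - 7} = -44 + \frac{1}{\frac{3}{2} - 7} = -44 + \frac{1}{- \frac{11}{2}} = -44 - \frac{2}{11} = - \frac{486}{11} \approx -44.182$)
$\left(v + \left(\frac{W}{-1}\right)^{2}\right)^{2} = \left(- \frac{486}{11} + \left(\frac{0}{-1}\right)^{2}\right)^{2} = \left(- \frac{486}{11} + \left(0 \left(-1\right)\right)^{2}\right)^{2} = \left(- \frac{486}{11} + 0^{2}\right)^{2} = \left(- \frac{486}{11} + 0\right)^{2} = \left(- \frac{486}{11}\right)^{2} = \frac{236196}{121}$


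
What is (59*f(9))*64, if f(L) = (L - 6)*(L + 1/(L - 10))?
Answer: 90624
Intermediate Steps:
f(L) = (-6 + L)*(L + 1/(-10 + L))
(59*f(9))*64 = (59*((-6 + 9³ - 16*9² + 61*9)/(-10 + 9)))*64 = (59*((-6 + 729 - 16*81 + 549)/(-1)))*64 = (59*(-(-6 + 729 - 1296 + 549)))*64 = (59*(-1*(-24)))*64 = (59*24)*64 = 1416*64 = 90624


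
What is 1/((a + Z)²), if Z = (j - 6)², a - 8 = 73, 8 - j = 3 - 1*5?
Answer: 1/9409 ≈ 0.00010628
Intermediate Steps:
j = 10 (j = 8 - (3 - 1*5) = 8 - (3 - 5) = 8 - 1*(-2) = 8 + 2 = 10)
a = 81 (a = 8 + 73 = 81)
Z = 16 (Z = (10 - 6)² = 4² = 16)
1/((a + Z)²) = 1/((81 + 16)²) = 1/(97²) = 1/9409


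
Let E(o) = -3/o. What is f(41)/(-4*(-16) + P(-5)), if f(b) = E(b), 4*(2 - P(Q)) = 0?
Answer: -1/902 ≈ -0.0011086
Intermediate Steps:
P(Q) = 2 (P(Q) = 2 - ¼*0 = 2 + 0 = 2)
f(b) = -3/b
f(41)/(-4*(-16) + P(-5)) = (-3/41)/(-4*(-16) + 2) = (-3*1/41)/(64 + 2) = -3/41/66 = (1/66)*(-3/41) = -1/902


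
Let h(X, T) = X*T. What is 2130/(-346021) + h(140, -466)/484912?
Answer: -2950909075/20973716894 ≈ -0.14070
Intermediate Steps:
h(X, T) = T*X
2130/(-346021) + h(140, -466)/484912 = 2130/(-346021) - 466*140/484912 = 2130*(-1/346021) - 65240*1/484912 = -2130/346021 - 8155/60614 = -2950909075/20973716894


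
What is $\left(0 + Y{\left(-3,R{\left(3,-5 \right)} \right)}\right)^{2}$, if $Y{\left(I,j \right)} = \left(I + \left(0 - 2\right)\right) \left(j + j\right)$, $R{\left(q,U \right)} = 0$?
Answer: $0$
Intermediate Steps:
$Y{\left(I,j \right)} = 2 j \left(-2 + I\right)$ ($Y{\left(I,j \right)} = \left(I - 2\right) 2 j = \left(-2 + I\right) 2 j = 2 j \left(-2 + I\right)$)
$\left(0 + Y{\left(-3,R{\left(3,-5 \right)} \right)}\right)^{2} = \left(0 + 2 \cdot 0 \left(-2 - 3\right)\right)^{2} = \left(0 + 2 \cdot 0 \left(-5\right)\right)^{2} = \left(0 + 0\right)^{2} = 0^{2} = 0$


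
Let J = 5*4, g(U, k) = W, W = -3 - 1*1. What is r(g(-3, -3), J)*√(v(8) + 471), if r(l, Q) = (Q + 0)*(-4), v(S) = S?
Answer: -80*√479 ≈ -1750.9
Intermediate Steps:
W = -4 (W = -3 - 1 = -4)
g(U, k) = -4
J = 20
r(l, Q) = -4*Q (r(l, Q) = Q*(-4) = -4*Q)
r(g(-3, -3), J)*√(v(8) + 471) = (-4*20)*√(8 + 471) = -80*√479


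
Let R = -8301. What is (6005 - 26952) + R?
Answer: -29248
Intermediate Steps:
(6005 - 26952) + R = (6005 - 26952) - 8301 = -20947 - 8301 = -29248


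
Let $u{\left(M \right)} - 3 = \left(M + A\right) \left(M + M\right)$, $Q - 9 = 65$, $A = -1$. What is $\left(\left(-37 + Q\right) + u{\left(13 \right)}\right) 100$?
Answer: $35200$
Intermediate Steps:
$Q = 74$ ($Q = 9 + 65 = 74$)
$u{\left(M \right)} = 3 + 2 M \left(-1 + M\right)$ ($u{\left(M \right)} = 3 + \left(M - 1\right) \left(M + M\right) = 3 + \left(-1 + M\right) 2 M = 3 + 2 M \left(-1 + M\right)$)
$\left(\left(-37 + Q\right) + u{\left(13 \right)}\right) 100 = \left(\left(-37 + 74\right) + \left(3 - 26 + 2 \cdot 13^{2}\right)\right) 100 = \left(37 + \left(3 - 26 + 2 \cdot 169\right)\right) 100 = \left(37 + \left(3 - 26 + 338\right)\right) 100 = \left(37 + 315\right) 100 = 352 \cdot 100 = 35200$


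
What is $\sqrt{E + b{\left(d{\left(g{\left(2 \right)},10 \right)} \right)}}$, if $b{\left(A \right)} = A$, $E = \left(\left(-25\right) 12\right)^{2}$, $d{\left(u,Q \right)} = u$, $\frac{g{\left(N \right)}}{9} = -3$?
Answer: $3 \sqrt{9997} \approx 299.96$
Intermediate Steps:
$g{\left(N \right)} = -27$ ($g{\left(N \right)} = 9 \left(-3\right) = -27$)
$E = 90000$ ($E = \left(-300\right)^{2} = 90000$)
$\sqrt{E + b{\left(d{\left(g{\left(2 \right)},10 \right)} \right)}} = \sqrt{90000 - 27} = \sqrt{89973} = 3 \sqrt{9997}$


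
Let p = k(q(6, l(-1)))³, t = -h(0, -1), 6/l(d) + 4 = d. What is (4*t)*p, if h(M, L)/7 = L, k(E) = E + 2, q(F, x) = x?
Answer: 1792/125 ≈ 14.336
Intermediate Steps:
l(d) = 6/(-4 + d)
k(E) = 2 + E
h(M, L) = 7*L
t = 7 (t = -7*(-1) = -1*(-7) = 7)
p = 64/125 (p = (2 + 6/(-4 - 1))³ = (2 + 6/(-5))³ = (2 + 6*(-⅕))³ = (2 - 6/5)³ = (⅘)³ = 64/125 ≈ 0.51200)
(4*t)*p = (4*7)*(64/125) = 28*(64/125) = 1792/125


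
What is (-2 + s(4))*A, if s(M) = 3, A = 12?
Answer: 12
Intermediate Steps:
(-2 + s(4))*A = (-2 + 3)*12 = 1*12 = 12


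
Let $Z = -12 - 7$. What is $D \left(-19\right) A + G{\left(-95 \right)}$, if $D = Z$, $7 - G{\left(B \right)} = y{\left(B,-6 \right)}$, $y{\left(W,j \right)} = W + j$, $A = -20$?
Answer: $-7112$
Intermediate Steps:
$Z = -19$
$G{\left(B \right)} = 13 - B$ ($G{\left(B \right)} = 7 - \left(B - 6\right) = 7 - \left(-6 + B\right) = 13 - B$)
$D = -19$
$D \left(-19\right) A + G{\left(-95 \right)} = \left(-19\right) \left(-19\right) \left(-20\right) + \left(13 - -95\right) = 361 \left(-20\right) + \left(13 + 95\right) = -7220 + 108 = -7112$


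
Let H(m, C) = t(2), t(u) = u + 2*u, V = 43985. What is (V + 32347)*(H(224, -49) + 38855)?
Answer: 2966337852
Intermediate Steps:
t(u) = 3*u
H(m, C) = 6 (H(m, C) = 3*2 = 6)
(V + 32347)*(H(224, -49) + 38855) = (43985 + 32347)*(6 + 38855) = 76332*38861 = 2966337852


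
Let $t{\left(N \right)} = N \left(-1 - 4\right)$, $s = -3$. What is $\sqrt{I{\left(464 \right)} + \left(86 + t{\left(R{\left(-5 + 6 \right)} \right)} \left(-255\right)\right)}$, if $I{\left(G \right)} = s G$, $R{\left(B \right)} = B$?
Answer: $i \sqrt{31} \approx 5.5678 i$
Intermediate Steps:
$I{\left(G \right)} = - 3 G$
$t{\left(N \right)} = - 5 N$ ($t{\left(N \right)} = N \left(-5\right) = - 5 N$)
$\sqrt{I{\left(464 \right)} + \left(86 + t{\left(R{\left(-5 + 6 \right)} \right)} \left(-255\right)\right)} = \sqrt{\left(-3\right) 464 + \left(86 + - 5 \left(-5 + 6\right) \left(-255\right)\right)} = \sqrt{-1392 + \left(86 + \left(-5\right) 1 \left(-255\right)\right)} = \sqrt{-1392 + \left(86 - -1275\right)} = \sqrt{-1392 + \left(86 + 1275\right)} = \sqrt{-1392 + 1361} = \sqrt{-31} = i \sqrt{31}$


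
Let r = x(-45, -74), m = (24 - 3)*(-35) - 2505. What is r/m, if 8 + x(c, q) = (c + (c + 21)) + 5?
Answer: 1/45 ≈ 0.022222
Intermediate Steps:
m = -3240 (m = 21*(-35) - 2505 = -735 - 2505 = -3240)
x(c, q) = 18 + 2*c (x(c, q) = -8 + ((c + (c + 21)) + 5) = -8 + ((c + (21 + c)) + 5) = -8 + ((21 + 2*c) + 5) = -8 + (26 + 2*c) = 18 + 2*c)
r = -72 (r = 18 + 2*(-45) = 18 - 90 = -72)
r/m = -72/(-3240) = -72*(-1/3240) = 1/45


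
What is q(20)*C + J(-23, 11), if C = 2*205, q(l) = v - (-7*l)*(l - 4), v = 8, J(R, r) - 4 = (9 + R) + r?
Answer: 921681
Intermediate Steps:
J(R, r) = 13 + R + r (J(R, r) = 4 + ((9 + R) + r) = 4 + (9 + R + r) = 13 + R + r)
q(l) = 8 + 7*l*(-4 + l) (q(l) = 8 - (-7*l)*(l - 4) = 8 - (-7*l)*(-4 + l) = 8 - (-7)*l*(-4 + l) = 8 + 7*l*(-4 + l))
C = 410
q(20)*C + J(-23, 11) = (8 - 28*20 + 7*20**2)*410 + (13 - 23 + 11) = (8 - 560 + 7*400)*410 + 1 = (8 - 560 + 2800)*410 + 1 = 2248*410 + 1 = 921680 + 1 = 921681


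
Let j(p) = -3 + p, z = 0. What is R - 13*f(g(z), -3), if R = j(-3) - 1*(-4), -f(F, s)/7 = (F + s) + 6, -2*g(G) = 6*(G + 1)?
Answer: -2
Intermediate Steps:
g(G) = -3 - 3*G (g(G) = -3*(G + 1) = -3*(1 + G) = -(6 + 6*G)/2 = -3 - 3*G)
f(F, s) = -42 - 7*F - 7*s (f(F, s) = -7*((F + s) + 6) = -7*(6 + F + s) = -42 - 7*F - 7*s)
R = -2 (R = (-3 - 3) - 1*(-4) = -6 + 4 = -2)
R - 13*f(g(z), -3) = -2 - 13*(-42 - 7*(-3 - 3*0) - 7*(-3)) = -2 - 13*(-42 - 7*(-3 + 0) + 21) = -2 - 13*(-42 - 7*(-3) + 21) = -2 - 13*(-42 + 21 + 21) = -2 - 13*0 = -2 + 0 = -2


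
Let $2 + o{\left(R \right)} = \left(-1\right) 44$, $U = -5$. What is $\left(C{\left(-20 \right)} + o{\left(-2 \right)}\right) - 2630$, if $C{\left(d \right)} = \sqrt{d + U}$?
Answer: $-2676 + 5 i \approx -2676.0 + 5.0 i$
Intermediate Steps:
$o{\left(R \right)} = -46$ ($o{\left(R \right)} = -2 - 44 = -46$)
$C{\left(d \right)} = \sqrt{-5 + d}$ ($C{\left(d \right)} = \sqrt{d - 5} = \sqrt{-5 + d}$)
$\left(C{\left(-20 \right)} + o{\left(-2 \right)}\right) - 2630 = \left(\sqrt{-5 - 20} - 46\right) - 2630 = \left(\sqrt{-25} - 46\right) - 2630 = \left(5 i - 46\right) - 2630 = \left(-46 + 5 i\right) - 2630 = -2676 + 5 i$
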